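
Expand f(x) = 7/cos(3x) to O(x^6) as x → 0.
7 + 63*x**2/2 + 945*x**4/8 + O(x**6)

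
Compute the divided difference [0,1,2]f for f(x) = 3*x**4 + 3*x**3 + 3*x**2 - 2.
33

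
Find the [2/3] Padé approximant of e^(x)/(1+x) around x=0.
(13*x**2/140 + 18*x/35 + 1)/(8*x**3/105 - 57*x**2/140 + 18*x/35 + 1)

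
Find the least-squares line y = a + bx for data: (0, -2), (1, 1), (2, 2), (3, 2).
a = -6/5, b = 13/10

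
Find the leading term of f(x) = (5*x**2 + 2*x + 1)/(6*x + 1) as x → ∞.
5*x/6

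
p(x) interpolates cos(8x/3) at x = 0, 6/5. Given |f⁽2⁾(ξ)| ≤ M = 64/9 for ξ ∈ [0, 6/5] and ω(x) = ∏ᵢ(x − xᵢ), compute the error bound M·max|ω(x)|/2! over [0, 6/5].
32/25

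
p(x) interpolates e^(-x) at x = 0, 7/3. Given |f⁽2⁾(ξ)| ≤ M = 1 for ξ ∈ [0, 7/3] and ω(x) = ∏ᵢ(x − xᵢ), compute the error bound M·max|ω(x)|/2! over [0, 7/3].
49/72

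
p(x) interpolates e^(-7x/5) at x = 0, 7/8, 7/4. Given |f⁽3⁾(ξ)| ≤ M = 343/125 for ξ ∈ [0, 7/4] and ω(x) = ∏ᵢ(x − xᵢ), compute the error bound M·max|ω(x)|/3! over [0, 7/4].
117649*sqrt(3)/1728000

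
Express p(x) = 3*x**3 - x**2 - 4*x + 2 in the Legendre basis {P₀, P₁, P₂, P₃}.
(5/3)P₀ + (-11/5)P₁ + (-2/3)P₂ + (6/5)P₃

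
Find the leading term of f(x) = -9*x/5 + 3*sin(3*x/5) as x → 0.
-27*x**3/250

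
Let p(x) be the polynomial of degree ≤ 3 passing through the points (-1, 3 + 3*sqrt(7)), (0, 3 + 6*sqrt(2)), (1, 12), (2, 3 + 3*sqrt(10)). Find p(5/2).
-267/16 - 15*sqrt(7)/16 + 63*sqrt(2)/8 + 105*sqrt(10)/16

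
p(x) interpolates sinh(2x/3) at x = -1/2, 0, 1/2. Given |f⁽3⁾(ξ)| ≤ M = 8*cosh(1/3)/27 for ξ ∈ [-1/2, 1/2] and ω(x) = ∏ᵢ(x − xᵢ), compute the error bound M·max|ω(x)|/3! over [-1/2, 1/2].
sqrt(3)*cosh(1/3)/729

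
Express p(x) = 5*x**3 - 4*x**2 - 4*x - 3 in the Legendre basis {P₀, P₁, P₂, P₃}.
(-13/3)P₀ - P₁ + (-8/3)P₂ + (2)P₃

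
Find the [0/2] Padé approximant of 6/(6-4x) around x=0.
1/(1 - 2*x/3)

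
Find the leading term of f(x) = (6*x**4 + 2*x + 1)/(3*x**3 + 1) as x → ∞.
2*x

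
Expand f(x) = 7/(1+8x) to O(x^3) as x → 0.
7 - 56*x + 448*x**2 + O(x**3)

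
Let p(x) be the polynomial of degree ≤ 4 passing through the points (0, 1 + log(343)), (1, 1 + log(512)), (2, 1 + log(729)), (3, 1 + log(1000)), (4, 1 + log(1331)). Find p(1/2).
1 + log(1024*11**(113/128)*sqrt(2)*3**(23/32)*5**(21/32)*7**(105/128)/891)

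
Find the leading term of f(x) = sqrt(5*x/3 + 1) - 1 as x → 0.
5*x/6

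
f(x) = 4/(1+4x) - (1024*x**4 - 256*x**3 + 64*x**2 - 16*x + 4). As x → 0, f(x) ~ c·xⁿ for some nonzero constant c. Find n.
5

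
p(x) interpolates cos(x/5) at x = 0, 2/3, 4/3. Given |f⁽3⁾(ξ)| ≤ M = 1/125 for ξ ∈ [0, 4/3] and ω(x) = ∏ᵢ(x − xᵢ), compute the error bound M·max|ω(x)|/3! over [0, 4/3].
8*sqrt(3)/91125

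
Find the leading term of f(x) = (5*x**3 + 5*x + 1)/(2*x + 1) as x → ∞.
5*x**2/2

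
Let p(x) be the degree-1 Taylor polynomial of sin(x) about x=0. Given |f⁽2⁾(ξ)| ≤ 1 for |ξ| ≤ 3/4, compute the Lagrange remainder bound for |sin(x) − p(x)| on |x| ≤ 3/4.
9/32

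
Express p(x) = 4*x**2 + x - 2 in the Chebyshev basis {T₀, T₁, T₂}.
T₁ + (2)T₂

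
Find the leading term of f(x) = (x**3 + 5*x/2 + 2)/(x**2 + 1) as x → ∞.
x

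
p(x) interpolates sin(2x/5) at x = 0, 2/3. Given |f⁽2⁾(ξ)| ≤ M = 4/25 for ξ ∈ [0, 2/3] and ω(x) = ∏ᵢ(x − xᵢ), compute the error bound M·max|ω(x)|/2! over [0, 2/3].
2/225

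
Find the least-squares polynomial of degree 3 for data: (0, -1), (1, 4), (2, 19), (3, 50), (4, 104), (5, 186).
-41/42 + (491/252)x + (41/21)x² + (37/36)x³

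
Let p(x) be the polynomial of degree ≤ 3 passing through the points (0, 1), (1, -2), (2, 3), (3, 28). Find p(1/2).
-3/4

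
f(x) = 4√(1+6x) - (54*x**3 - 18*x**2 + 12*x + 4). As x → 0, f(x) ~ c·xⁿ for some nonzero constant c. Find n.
4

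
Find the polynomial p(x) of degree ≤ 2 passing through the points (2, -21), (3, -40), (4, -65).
-3*x**2 - 4*x - 1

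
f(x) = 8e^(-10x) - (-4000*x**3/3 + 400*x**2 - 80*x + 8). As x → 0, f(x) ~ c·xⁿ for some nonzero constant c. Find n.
4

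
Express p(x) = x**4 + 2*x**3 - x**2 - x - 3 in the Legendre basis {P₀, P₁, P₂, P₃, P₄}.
(-47/15)P₀ + (1/5)P₁ + (-2/21)P₂ + (4/5)P₃ + (8/35)P₄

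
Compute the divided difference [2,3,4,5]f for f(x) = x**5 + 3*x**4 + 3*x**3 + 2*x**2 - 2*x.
170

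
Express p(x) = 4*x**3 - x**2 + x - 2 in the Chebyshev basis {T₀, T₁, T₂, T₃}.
(-5/2)T₀ + (4)T₁ + (-1/2)T₂ + T₃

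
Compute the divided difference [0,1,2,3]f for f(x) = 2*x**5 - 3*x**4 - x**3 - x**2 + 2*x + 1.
31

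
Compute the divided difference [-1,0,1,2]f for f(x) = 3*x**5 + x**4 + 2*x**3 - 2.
19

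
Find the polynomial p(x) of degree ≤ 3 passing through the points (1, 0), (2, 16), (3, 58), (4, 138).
2*x**3 + x**2 - x - 2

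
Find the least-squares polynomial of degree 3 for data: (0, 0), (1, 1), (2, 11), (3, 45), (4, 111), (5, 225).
1/42 + (-31/252)x + (-47/42)x² + (73/36)x³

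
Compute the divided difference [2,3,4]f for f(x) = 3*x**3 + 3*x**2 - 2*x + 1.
30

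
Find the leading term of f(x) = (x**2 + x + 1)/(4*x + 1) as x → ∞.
x/4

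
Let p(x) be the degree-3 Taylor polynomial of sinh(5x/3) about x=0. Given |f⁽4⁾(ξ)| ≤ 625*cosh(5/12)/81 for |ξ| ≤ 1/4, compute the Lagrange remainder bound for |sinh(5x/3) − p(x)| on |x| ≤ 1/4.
625*cosh(5/12)/497664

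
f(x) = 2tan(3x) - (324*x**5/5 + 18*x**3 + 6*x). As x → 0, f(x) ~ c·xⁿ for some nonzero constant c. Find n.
7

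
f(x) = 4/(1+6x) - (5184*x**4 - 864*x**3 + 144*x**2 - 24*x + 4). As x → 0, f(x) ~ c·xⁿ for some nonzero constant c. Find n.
5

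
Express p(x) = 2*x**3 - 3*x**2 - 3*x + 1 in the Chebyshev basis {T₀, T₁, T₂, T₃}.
(-1/2)T₀ + (-3/2)T₁ + (-3/2)T₂ + (1/2)T₃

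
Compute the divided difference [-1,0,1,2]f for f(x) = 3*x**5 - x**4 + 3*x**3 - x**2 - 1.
16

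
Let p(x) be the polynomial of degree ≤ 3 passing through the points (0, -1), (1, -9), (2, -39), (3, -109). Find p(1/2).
-27/8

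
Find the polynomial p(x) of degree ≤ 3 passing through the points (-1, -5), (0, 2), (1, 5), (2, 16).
2*x**3 - 2*x**2 + 3*x + 2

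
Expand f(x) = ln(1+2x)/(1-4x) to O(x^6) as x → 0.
2*x + 6*x**2 + 80*x**3/3 + 308*x**4/3 + 6256*x**5/15 + O(x**6)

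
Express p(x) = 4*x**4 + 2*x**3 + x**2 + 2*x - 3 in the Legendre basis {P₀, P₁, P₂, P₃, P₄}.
(-28/15)P₀ + (16/5)P₁ + (62/21)P₂ + (4/5)P₃ + (32/35)P₄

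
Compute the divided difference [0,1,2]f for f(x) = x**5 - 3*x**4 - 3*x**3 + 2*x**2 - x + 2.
-13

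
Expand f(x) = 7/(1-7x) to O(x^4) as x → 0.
7 + 49*x + 343*x**2 + 2401*x**3 + O(x**4)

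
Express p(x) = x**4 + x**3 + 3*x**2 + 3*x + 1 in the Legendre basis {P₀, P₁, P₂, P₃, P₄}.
(11/5)P₀ + (18/5)P₁ + (18/7)P₂ + (2/5)P₃ + (8/35)P₄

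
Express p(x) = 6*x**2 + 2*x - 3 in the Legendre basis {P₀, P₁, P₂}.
-P₀ + (2)P₁ + (4)P₂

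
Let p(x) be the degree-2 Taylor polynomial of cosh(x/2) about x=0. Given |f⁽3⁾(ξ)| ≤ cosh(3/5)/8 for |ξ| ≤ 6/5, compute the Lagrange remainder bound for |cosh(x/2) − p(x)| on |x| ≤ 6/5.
9*cosh(3/5)/250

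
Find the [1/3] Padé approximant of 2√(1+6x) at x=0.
(21*x/2 + 2)/(27*x**3/8 - 9*x**2/4 + 9*x/4 + 1)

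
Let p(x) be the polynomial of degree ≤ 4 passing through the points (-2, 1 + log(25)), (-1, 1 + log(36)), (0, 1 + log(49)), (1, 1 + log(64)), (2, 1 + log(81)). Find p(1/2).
1 + log(28*sqrt(2)*3**(17/32)*5**(3/64)*7**(13/32)/3)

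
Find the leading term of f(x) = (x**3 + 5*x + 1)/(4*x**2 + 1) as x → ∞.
x/4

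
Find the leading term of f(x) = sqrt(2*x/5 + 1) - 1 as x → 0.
x/5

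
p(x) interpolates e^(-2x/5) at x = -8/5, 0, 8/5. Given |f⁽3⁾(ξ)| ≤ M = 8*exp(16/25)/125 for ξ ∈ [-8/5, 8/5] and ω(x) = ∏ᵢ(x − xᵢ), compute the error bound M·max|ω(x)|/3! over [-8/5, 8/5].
4096*sqrt(3)*exp(16/25)/421875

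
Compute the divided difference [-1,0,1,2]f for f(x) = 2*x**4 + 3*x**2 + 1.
4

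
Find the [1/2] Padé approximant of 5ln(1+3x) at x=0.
15*x/(-3*x**2/4 + 3*x/2 + 1)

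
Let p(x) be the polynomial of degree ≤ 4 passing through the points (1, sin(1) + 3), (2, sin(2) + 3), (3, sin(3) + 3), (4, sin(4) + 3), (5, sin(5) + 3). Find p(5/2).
-5*sin(1)/128 + 3*sin(5)/128 + 45*sin(3)/64 - 5*sin(4)/32 + 15*sin(2)/32 + 3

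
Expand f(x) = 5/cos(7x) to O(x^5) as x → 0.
5 + 245*x**2/2 + 60025*x**4/24 + O(x**5)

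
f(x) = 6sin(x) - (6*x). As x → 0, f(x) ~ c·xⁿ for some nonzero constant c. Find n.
3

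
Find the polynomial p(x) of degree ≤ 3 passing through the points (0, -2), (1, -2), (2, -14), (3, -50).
-2*x**3 + 2*x - 2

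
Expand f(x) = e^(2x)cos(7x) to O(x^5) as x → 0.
1 + 2*x - 45*x**2/2 - 143*x**3/3 + 1241*x**4/24 + O(x**5)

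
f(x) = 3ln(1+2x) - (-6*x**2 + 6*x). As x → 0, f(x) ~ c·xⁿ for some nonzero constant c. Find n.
3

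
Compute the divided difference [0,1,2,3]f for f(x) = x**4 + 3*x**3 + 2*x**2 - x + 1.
9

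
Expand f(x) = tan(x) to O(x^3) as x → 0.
x + O(x**3)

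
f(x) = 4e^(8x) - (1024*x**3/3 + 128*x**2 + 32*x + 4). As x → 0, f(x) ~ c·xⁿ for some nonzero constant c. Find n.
4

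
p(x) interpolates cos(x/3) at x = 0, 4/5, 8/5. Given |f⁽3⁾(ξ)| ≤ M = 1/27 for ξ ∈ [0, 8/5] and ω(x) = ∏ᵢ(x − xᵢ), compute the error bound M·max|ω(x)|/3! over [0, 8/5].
64*sqrt(3)/91125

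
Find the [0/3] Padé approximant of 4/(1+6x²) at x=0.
4/(6*x**2 + 1)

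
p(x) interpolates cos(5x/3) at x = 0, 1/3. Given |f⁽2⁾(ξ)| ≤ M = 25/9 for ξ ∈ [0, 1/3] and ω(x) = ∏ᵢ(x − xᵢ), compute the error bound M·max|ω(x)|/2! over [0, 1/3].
25/648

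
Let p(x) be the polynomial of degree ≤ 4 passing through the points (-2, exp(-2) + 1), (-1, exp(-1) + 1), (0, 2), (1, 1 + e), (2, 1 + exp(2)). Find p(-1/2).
(-5 + 60*e + (-20*e + 3*exp(2) + 218)*exp(2))*exp(-2)/128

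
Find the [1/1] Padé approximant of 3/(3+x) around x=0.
1/(x/3 + 1)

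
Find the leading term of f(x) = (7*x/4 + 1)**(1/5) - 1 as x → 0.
7*x/20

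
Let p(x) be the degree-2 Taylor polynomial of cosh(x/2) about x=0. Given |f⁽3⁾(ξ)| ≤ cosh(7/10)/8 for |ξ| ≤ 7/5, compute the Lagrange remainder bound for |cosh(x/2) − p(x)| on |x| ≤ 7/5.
343*cosh(7/10)/6000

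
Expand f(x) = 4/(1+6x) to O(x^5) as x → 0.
4 - 24*x + 144*x**2 - 864*x**3 + 5184*x**4 + O(x**5)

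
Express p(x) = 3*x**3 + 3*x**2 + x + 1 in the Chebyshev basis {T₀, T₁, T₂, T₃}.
(5/2)T₀ + (13/4)T₁ + (3/2)T₂ + (3/4)T₃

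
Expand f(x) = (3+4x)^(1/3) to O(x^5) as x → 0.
3**(1/3) + 4*3**(1/3)*x/9 - 16*3**(1/3)*x**2/81 + 320*3**(1/3)*x**3/2187 - 2560*3**(1/3)*x**4/19683 + O(x**5)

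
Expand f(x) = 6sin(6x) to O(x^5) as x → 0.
36*x - 216*x**3 + O(x**5)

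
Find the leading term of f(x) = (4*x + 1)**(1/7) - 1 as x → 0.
4*x/7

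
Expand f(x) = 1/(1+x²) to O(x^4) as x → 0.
1 - x**2 + O(x**4)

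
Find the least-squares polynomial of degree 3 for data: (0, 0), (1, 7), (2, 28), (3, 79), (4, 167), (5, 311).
-1/42 + (961/252)x + (41/42)x² + (77/36)x³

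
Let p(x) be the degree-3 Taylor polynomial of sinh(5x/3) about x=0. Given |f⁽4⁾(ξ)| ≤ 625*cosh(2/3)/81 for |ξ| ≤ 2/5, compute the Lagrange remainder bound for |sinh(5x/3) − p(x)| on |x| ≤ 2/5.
2*cosh(2/3)/243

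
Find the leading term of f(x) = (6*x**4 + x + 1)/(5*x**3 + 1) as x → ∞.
6*x/5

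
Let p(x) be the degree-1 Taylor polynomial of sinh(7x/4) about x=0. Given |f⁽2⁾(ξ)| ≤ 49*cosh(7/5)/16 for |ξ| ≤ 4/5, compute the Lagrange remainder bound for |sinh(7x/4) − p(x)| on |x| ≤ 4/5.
49*cosh(7/5)/50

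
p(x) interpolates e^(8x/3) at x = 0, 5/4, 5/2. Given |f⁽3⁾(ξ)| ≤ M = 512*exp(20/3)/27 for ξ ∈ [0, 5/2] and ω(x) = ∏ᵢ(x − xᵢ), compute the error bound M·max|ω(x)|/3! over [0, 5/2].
1000*sqrt(3)*exp(20/3)/729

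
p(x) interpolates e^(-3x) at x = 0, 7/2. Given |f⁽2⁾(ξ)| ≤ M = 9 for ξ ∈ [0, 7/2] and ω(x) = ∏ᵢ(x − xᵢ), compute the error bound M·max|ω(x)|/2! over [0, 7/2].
441/32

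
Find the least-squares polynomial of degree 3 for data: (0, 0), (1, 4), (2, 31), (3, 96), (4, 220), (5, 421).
-1/7 + (1/6)x + (39/28)x² + (37/12)x³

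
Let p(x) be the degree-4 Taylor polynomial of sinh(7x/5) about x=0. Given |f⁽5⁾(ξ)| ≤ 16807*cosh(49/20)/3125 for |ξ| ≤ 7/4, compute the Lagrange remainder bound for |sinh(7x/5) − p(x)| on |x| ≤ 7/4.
282475249*cosh(49/20)/384000000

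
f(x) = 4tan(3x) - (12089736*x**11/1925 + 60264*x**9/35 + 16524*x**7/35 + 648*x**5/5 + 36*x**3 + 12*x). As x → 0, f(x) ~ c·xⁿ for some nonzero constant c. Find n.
13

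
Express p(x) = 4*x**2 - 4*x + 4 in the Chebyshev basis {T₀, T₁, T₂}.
(6)T₀ + (-4)T₁ + (2)T₂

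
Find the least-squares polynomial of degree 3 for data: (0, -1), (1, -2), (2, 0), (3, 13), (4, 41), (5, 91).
-59/63 + (-242/189)x + (-257/252)x² + (107/108)x³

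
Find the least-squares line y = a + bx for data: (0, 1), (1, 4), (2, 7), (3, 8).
a = 7/5, b = 12/5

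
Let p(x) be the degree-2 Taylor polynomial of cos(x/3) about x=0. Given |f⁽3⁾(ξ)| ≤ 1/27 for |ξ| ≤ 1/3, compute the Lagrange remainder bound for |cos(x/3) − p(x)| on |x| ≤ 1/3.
1/4374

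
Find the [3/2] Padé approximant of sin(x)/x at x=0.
(1 - 7*x**2/60)/(x**2/20 + 1)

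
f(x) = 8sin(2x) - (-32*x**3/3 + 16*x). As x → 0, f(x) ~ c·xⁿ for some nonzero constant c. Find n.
5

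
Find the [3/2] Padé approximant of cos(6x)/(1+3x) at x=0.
(36*x**3 - 12*x**2 - 3*x + 1)/(1 - 3*x**2)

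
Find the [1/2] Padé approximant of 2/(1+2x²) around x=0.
2/(2*x**2 + 1)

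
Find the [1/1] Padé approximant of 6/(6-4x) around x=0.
1/(1 - 2*x/3)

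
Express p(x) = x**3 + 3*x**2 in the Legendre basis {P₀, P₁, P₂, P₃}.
P₀ + (3/5)P₁ + (2)P₂ + (2/5)P₃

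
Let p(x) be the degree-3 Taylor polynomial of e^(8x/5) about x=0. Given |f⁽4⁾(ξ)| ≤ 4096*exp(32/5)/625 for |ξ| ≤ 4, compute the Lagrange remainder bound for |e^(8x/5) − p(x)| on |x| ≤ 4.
131072*exp(32/5)/1875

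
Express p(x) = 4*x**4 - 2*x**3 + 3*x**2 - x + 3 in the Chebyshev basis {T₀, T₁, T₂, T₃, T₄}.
(6)T₀ + (-5/2)T₁ + (7/2)T₂ + (-1/2)T₃ + (1/2)T₄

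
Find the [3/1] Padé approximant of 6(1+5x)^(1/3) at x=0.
(-250*x**3/27 + 50*x**2/3 + 30*x + 6)/(10*x/3 + 1)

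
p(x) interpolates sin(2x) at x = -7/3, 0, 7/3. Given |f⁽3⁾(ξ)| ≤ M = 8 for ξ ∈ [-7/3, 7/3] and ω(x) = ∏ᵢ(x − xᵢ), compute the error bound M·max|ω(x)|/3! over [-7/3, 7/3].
2744*sqrt(3)/729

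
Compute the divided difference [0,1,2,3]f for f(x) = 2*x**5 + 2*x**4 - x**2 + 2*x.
62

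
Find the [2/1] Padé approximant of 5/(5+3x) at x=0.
1/(3*x/5 + 1)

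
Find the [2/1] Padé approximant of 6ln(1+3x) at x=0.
9*x*(x + 2)/(2*x + 1)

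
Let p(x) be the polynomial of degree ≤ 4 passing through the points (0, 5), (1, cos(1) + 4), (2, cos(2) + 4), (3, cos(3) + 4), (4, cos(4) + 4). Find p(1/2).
7*cos(3)/32 - 5*cos(4)/128 - 35*cos(2)/64 + 35*cos(1)/32 + 547/128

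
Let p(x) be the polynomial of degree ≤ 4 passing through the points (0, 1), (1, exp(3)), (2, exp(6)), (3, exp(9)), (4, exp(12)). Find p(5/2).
-5*exp(12)/128 - 5*exp(3)/32 + 3/128 + 45*exp(6)/64 + 15*exp(9)/32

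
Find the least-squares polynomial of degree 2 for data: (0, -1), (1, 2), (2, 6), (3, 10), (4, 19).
-24/35 + (48/35)x + (6/7)x²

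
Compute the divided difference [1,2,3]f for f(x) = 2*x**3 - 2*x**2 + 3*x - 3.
10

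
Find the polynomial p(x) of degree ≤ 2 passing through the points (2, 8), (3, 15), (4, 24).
x**2 + 2*x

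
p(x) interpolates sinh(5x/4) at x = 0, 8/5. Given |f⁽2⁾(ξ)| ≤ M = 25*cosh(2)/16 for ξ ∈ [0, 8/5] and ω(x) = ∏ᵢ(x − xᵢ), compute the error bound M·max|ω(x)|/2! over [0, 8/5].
cosh(2)/2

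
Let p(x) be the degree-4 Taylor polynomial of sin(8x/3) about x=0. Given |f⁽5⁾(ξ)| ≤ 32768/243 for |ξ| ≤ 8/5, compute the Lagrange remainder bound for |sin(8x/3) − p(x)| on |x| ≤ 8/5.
134217728/11390625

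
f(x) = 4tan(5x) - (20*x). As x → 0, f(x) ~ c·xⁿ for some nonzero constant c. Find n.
3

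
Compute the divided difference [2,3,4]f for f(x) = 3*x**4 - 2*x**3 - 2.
147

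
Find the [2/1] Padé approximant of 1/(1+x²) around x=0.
1 - x**2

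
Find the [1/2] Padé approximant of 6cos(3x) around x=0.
6/(9*x**2/2 + 1)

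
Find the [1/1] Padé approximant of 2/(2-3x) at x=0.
1/(1 - 3*x/2)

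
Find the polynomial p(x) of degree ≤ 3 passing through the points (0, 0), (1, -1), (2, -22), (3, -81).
-3*x**3 - x**2 + 3*x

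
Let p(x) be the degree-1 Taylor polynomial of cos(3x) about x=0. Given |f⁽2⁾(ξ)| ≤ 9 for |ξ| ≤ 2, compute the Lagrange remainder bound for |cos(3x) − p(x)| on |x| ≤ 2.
18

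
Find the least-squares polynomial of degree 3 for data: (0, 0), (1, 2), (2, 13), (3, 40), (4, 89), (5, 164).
13/126 + (-1087/756)x + (131/63)x² + (103/108)x³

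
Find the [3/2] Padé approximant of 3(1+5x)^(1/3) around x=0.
(175*x**3/27 + 35*x**2 + 21*x + 3)/(50*x**2/9 + 16*x/3 + 1)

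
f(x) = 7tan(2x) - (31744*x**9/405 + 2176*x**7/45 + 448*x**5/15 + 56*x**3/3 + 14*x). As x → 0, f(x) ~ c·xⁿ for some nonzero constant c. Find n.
11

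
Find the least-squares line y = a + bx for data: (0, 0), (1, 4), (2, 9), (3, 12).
a = 1/10, b = 41/10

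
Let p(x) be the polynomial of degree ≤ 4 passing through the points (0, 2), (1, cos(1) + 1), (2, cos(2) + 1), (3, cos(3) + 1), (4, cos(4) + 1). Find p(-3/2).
-693*cos(1)/32 + 1485*cos(2)/64 + 315*cos(4)/128 + 1283/128 - 385*cos(3)/32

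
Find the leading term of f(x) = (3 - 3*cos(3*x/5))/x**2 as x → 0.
27/50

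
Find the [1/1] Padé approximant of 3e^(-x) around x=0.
(3 - 3*x/2)/(x/2 + 1)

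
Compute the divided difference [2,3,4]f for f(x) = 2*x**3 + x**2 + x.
19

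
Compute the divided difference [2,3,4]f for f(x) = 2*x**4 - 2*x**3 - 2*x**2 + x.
90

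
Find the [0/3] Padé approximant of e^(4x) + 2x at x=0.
1/(-392*x**3/3 + 28*x**2 - 6*x + 1)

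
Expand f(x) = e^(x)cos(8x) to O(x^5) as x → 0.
1 + x - 63*x**2/2 - 191*x**3/6 + 3713*x**4/24 + O(x**5)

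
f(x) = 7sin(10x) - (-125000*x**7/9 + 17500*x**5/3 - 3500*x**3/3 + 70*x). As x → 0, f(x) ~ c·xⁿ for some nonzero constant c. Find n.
9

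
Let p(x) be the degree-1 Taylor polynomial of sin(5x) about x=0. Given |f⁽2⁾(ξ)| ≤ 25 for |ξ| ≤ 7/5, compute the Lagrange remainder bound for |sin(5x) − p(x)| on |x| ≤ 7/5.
49/2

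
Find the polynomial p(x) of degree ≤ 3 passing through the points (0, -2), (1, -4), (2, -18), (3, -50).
-x**3 - 3*x**2 + 2*x - 2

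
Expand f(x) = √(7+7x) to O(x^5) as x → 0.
sqrt(7) + sqrt(7)*x/2 - sqrt(7)*x**2/8 + sqrt(7)*x**3/16 - 5*sqrt(7)*x**4/128 + O(x**5)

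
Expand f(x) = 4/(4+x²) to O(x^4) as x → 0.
1 - x**2/4 + O(x**4)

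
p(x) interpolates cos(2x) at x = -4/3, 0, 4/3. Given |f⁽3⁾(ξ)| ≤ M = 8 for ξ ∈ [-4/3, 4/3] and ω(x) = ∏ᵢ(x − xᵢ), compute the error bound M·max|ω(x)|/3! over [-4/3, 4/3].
512*sqrt(3)/729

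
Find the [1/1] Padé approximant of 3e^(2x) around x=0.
(3*x + 3)/(1 - x)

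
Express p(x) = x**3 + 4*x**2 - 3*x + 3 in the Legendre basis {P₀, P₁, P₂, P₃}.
(13/3)P₀ + (-12/5)P₁ + (8/3)P₂ + (2/5)P₃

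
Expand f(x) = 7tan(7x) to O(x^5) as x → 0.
49*x + 2401*x**3/3 + O(x**5)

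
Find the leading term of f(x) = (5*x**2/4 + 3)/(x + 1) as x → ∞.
5*x/4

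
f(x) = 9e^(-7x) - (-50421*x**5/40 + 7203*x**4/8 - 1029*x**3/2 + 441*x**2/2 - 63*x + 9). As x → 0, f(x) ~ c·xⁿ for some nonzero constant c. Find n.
6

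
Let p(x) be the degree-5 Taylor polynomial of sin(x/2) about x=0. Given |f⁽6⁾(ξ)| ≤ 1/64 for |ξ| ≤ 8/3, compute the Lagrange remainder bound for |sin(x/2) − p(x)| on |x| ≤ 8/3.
256/32805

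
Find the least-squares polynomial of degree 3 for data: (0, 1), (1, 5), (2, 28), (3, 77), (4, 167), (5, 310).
7/9 + (136/189)x + (571/252)x² + (215/108)x³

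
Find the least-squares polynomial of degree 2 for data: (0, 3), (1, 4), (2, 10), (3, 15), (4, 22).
18/7 + (123/70)x + (11/14)x²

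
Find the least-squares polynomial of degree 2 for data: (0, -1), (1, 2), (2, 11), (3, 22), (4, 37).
-9/7 + (76/35)x + (13/7)x²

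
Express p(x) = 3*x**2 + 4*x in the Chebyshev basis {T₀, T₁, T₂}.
(3/2)T₀ + (4)T₁ + (3/2)T₂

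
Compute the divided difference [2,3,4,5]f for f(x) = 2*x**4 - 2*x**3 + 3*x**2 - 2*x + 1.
26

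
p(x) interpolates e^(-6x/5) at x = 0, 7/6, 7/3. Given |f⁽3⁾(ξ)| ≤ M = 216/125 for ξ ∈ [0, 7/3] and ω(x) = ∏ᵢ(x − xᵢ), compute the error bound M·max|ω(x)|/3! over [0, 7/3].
343*sqrt(3)/3375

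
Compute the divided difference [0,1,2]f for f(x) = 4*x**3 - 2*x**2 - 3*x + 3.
10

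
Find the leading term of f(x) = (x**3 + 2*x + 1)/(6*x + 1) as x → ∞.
x**2/6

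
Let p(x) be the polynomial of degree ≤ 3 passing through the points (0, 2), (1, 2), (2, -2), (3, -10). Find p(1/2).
5/2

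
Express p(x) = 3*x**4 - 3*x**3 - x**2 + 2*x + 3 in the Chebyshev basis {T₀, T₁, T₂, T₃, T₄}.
(29/8)T₀ + (-1/4)T₁ + T₂ + (-3/4)T₃ + (3/8)T₄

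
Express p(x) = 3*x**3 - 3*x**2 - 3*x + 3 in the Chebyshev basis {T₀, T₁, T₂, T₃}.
(3/2)T₀ + (-3/4)T₁ + (-3/2)T₂ + (3/4)T₃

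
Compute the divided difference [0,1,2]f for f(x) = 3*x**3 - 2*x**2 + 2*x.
7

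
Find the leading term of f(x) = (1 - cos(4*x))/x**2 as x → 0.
8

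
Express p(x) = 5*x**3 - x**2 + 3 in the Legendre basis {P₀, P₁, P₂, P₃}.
(8/3)P₀ + (3)P₁ + (-2/3)P₂ + (2)P₃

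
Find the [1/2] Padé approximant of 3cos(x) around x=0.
3/(x**2/2 + 1)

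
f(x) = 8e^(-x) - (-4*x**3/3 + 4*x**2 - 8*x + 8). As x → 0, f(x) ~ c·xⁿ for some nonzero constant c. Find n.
4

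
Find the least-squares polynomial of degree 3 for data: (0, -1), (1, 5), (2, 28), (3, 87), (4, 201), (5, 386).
-19/21 + (179/63)x + (-19/84)x² + (109/36)x³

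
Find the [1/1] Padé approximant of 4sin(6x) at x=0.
24*x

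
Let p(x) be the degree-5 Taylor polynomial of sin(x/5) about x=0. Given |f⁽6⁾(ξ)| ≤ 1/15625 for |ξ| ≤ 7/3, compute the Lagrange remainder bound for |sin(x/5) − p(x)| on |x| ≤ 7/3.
117649/8201250000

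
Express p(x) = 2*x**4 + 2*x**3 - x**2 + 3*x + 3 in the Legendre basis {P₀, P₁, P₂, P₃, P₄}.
(46/15)P₀ + (21/5)P₁ + (10/21)P₂ + (4/5)P₃ + (16/35)P₄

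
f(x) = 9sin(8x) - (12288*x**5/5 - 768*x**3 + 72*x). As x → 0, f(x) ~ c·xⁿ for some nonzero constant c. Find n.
7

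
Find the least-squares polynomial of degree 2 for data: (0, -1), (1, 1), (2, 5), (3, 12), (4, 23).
-4/5 + (-1/10)x + (3/2)x²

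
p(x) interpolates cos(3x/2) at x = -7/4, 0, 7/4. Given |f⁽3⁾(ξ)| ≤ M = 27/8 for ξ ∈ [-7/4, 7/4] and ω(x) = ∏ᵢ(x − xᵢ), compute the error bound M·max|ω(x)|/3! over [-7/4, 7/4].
343*sqrt(3)/512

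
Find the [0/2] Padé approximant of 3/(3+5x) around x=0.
1/(5*x/3 + 1)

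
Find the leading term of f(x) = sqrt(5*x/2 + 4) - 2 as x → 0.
5*x/8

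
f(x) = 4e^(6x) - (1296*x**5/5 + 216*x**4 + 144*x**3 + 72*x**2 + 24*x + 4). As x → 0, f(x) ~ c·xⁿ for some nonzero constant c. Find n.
6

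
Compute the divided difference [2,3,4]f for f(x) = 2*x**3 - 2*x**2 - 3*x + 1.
16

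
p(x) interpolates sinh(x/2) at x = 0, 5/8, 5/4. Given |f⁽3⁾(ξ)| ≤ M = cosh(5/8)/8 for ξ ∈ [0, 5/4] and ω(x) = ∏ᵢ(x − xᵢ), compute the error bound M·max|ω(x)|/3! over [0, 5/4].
125*sqrt(3)*cosh(5/8)/110592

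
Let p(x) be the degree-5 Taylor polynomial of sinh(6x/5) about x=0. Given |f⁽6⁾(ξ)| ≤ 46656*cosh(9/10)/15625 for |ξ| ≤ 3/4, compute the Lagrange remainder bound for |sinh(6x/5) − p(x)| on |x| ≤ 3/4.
59049*cosh(9/10)/80000000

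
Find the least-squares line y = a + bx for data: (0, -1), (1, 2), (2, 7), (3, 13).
a = -9/5, b = 47/10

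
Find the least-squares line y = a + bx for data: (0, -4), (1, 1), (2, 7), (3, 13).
a = -43/10, b = 57/10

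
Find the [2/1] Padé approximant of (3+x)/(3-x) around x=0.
(x/3 + 1)/(1 - x/3)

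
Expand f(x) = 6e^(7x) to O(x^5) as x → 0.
6 + 42*x + 147*x**2 + 343*x**3 + 2401*x**4/4 + O(x**5)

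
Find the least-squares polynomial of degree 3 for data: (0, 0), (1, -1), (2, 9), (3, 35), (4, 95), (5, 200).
-37/126 + (589/756)x + (-635/252)x² + (56/27)x³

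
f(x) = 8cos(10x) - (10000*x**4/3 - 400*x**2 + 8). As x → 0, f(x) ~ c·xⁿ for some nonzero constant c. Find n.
6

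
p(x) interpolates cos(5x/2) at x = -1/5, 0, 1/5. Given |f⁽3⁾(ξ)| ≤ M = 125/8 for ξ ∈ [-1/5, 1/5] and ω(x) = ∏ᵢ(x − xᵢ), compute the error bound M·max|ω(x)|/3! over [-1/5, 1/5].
sqrt(3)/216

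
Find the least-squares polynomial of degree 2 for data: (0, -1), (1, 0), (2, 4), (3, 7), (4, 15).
-33/35 + (13/70)x + (13/14)x²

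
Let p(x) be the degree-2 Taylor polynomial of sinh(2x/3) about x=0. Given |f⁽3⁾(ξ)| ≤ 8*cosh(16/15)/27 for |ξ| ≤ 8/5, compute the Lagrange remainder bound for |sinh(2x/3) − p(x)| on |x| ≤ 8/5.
2048*cosh(16/15)/10125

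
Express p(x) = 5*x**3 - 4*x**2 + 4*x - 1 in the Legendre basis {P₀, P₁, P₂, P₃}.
(-7/3)P₀ + (7)P₁ + (-8/3)P₂ + (2)P₃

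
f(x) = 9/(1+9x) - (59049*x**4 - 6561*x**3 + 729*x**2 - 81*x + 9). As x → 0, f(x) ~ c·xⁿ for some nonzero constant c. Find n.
5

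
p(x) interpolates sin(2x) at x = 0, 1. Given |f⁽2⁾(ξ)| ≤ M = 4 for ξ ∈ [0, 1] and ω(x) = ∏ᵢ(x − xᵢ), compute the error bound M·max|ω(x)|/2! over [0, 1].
1/2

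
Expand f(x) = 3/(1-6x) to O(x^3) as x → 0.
3 + 18*x + 108*x**2 + O(x**3)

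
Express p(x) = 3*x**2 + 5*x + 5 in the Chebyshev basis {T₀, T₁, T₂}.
(13/2)T₀ + (5)T₁ + (3/2)T₂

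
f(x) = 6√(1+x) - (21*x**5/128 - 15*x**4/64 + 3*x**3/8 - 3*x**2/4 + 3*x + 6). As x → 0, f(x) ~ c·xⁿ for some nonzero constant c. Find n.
6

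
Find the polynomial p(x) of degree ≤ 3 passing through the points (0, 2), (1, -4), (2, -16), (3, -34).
-3*x**2 - 3*x + 2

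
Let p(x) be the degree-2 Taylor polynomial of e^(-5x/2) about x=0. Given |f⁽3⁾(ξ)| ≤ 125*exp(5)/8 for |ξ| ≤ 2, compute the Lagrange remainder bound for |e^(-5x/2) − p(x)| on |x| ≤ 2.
125*exp(5)/6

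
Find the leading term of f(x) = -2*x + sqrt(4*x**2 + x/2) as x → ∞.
1/8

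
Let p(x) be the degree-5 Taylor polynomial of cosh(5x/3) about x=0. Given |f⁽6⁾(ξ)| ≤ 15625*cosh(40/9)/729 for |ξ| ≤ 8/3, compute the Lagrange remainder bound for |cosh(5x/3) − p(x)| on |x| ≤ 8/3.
51200000*cosh(40/9)/4782969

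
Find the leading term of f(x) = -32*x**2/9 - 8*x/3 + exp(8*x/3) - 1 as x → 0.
256*x**3/81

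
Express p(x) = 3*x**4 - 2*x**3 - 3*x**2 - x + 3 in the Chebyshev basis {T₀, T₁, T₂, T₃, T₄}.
(21/8)T₀ + (-5/2)T₁ + (-1/2)T₃ + (3/8)T₄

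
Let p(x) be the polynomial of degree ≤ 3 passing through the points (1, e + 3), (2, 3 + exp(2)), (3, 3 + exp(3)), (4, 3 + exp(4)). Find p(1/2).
-5*exp(4)/16 - 35*exp(2)/16 + 3 + 35*e/16 + 21*exp(3)/16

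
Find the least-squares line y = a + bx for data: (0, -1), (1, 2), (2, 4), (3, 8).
a = -11/10, b = 29/10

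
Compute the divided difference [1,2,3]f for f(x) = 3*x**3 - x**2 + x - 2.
17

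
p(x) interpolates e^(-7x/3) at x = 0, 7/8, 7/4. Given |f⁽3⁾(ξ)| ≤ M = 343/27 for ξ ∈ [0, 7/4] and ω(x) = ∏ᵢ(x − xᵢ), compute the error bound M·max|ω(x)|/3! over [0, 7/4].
117649*sqrt(3)/373248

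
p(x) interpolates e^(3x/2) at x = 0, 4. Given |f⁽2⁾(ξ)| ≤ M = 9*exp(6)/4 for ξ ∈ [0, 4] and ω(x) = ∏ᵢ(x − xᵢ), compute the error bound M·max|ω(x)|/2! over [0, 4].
9*exp(6)/2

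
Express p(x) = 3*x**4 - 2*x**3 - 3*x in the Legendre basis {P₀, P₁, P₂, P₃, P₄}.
(3/5)P₀ + (-21/5)P₁ + (12/7)P₂ + (-4/5)P₃ + (24/35)P₄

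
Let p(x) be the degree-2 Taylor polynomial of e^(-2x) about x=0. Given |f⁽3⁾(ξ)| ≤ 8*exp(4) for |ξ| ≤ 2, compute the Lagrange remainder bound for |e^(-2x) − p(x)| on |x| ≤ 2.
32*exp(4)/3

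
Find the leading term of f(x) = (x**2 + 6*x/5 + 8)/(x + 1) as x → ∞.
x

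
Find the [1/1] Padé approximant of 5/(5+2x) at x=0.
1/(2*x/5 + 1)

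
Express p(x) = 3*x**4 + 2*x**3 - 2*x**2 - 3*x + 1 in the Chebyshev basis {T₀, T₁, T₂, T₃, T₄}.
(9/8)T₀ + (-3/2)T₁ + (1/2)T₂ + (1/2)T₃ + (3/8)T₄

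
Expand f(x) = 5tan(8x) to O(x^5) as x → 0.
40*x + 2560*x**3/3 + O(x**5)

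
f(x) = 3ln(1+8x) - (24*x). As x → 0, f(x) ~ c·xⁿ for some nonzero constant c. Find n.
2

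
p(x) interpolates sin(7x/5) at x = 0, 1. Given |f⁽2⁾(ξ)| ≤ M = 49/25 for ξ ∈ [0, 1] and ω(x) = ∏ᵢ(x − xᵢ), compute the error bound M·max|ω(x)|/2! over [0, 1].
49/200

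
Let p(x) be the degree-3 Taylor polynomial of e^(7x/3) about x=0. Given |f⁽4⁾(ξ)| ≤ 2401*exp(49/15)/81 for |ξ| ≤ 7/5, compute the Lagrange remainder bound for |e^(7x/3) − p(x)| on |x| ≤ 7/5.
5764801*exp(49/15)/1215000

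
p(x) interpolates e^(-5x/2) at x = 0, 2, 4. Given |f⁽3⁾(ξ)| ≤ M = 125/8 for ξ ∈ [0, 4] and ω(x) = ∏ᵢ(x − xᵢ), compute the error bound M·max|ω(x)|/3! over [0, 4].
125*sqrt(3)/27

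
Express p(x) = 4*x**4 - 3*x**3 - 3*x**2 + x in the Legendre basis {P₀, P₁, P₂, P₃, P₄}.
(-1/5)P₀ + (-4/5)P₁ + (2/7)P₂ + (-6/5)P₃ + (32/35)P₄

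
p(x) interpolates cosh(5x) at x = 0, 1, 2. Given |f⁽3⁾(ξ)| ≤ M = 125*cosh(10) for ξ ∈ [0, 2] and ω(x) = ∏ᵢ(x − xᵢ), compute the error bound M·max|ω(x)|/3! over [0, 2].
125*sqrt(3)*cosh(10)/27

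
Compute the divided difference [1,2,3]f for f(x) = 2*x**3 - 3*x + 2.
12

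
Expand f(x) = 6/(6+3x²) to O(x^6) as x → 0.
1 - x**2/2 + x**4/4 + O(x**6)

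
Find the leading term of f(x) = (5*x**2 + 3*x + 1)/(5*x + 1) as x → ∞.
x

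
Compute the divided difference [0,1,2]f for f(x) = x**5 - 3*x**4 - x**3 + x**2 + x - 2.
-8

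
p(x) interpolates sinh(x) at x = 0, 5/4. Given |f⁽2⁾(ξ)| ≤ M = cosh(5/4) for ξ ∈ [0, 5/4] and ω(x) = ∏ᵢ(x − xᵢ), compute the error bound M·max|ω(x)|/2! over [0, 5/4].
25*cosh(5/4)/128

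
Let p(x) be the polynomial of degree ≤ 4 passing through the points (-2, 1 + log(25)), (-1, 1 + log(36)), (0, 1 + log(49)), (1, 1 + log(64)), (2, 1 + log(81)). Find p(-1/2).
1 + log(21*3**(1/32)*5**(59/64)*7**(13/32)/5)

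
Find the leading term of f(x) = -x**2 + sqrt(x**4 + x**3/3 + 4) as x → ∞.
x/6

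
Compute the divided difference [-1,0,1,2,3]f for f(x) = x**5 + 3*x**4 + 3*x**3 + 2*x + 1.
8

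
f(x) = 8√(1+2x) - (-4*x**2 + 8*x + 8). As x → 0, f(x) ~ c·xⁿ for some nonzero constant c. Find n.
3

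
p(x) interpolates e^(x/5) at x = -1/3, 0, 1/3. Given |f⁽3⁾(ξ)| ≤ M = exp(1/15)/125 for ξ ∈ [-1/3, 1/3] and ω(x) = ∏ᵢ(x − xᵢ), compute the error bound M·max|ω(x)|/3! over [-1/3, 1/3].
sqrt(3)*exp(1/15)/91125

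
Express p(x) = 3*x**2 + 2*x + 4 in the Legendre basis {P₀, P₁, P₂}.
(5)P₀ + (2)P₁ + (2)P₂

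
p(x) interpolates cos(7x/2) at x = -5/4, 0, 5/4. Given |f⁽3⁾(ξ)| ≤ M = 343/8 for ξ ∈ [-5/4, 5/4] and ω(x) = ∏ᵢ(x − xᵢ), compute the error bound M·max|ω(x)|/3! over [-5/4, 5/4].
42875*sqrt(3)/13824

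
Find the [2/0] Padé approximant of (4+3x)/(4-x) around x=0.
x**2/4 + x + 1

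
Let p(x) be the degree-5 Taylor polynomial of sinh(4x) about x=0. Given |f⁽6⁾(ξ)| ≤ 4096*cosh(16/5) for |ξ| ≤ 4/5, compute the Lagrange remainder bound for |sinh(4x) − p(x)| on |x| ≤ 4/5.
1048576*cosh(16/5)/703125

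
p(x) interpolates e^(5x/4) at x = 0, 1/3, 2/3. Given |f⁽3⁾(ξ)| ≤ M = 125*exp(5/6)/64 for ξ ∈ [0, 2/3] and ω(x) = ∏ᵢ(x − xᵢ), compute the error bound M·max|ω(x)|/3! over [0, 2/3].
125*sqrt(3)*exp(5/6)/46656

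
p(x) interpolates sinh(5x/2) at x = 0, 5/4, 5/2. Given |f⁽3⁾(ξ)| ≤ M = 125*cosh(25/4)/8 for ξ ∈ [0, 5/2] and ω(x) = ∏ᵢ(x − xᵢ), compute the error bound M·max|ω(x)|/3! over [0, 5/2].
15625*sqrt(3)*cosh(25/4)/13824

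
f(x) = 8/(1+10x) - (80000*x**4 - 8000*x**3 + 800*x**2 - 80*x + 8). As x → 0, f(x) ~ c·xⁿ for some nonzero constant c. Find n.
5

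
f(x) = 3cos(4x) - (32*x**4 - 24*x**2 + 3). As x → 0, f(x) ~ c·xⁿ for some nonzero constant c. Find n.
6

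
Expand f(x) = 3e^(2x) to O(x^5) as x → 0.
3 + 6*x + 6*x**2 + 4*x**3 + 2*x**4 + O(x**5)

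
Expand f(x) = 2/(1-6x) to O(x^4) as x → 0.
2 + 12*x + 72*x**2 + 432*x**3 + O(x**4)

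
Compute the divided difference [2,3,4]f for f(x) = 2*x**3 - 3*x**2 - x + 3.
15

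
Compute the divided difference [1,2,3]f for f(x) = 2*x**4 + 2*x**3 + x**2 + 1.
63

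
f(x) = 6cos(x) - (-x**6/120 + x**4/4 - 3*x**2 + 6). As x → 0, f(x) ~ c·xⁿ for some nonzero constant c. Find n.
8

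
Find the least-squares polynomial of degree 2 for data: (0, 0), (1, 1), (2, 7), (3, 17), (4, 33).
2/35 + (-53/35)x + (17/7)x²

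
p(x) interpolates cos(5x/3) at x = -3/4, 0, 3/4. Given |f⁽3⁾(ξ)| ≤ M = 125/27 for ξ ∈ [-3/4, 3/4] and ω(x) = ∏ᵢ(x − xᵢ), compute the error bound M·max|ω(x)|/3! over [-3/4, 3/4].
125*sqrt(3)/1728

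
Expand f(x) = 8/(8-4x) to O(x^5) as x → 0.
1 + x/2 + x**2/4 + x**3/8 + x**4/16 + O(x**5)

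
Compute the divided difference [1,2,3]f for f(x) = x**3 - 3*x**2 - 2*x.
3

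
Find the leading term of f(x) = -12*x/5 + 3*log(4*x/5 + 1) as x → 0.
-24*x**2/25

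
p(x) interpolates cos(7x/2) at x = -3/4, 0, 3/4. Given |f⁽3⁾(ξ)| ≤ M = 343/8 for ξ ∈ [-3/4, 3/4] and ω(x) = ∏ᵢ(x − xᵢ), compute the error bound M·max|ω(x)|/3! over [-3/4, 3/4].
343*sqrt(3)/512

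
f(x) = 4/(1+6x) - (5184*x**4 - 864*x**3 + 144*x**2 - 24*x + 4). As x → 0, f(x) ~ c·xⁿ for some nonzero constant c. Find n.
5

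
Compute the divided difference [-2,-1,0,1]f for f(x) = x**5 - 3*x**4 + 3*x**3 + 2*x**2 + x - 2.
14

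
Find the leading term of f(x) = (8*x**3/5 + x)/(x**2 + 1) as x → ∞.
8*x/5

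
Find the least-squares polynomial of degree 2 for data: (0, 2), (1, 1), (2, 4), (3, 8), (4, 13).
58/35 + (-57/70)x + (13/14)x²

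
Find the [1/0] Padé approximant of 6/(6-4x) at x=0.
2*x/3 + 1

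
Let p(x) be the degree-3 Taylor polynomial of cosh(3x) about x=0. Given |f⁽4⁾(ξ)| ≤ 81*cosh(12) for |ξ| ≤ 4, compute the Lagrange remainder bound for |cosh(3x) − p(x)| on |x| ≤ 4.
864*cosh(12)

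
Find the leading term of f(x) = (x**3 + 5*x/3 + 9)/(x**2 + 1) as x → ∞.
x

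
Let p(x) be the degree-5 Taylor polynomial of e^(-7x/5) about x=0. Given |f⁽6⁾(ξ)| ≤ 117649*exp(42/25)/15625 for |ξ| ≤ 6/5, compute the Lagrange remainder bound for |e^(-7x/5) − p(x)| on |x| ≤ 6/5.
38118276*exp(42/25)/1220703125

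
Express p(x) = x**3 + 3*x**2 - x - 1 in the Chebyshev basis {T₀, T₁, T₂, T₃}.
(1/2)T₀ + (-1/4)T₁ + (3/2)T₂ + (1/4)T₃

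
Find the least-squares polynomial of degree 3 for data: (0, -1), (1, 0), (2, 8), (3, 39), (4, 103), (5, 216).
-20/21 + (73/63)x + (-8/3)x² + (20/9)x³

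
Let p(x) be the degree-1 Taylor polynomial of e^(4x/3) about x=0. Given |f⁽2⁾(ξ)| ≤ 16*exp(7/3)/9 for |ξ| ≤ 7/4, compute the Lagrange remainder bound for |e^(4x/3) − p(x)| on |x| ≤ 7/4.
49*exp(7/3)/18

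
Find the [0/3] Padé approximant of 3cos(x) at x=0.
3/(x**2/2 + 1)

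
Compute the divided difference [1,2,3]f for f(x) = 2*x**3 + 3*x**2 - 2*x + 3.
15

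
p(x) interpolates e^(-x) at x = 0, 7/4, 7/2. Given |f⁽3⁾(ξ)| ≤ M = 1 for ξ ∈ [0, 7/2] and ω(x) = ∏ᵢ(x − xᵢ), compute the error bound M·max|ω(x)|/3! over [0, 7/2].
343*sqrt(3)/1728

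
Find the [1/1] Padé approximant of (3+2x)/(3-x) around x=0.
(2*x/3 + 1)/(1 - x/3)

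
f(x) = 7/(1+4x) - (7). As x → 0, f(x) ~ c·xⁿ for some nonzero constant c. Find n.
1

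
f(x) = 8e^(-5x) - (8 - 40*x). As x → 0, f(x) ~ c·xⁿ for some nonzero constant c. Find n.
2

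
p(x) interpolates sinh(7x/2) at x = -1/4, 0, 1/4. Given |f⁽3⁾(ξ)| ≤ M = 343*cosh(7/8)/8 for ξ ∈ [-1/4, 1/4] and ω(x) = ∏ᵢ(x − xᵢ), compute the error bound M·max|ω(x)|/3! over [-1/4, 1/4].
343*sqrt(3)*cosh(7/8)/13824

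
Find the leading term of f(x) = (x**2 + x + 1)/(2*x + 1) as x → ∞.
x/2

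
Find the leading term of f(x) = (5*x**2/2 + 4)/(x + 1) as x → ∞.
5*x/2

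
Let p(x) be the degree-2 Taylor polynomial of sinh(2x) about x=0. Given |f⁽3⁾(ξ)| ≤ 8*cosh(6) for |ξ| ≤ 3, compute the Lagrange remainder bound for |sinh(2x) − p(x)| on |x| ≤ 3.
36*cosh(6)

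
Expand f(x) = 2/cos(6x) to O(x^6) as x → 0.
2 + 36*x**2 + 540*x**4 + O(x**6)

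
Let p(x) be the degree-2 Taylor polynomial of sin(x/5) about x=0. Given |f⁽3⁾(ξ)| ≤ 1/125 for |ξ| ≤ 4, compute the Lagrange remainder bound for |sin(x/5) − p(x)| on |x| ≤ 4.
32/375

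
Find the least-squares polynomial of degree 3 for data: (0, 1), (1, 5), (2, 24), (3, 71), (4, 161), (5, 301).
74/63 + (-16/27)x + (122/63)x² + (55/27)x³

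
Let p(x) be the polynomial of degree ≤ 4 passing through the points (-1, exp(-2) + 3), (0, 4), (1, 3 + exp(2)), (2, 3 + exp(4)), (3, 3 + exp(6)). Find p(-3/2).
(315 + (-180*exp(4) - 36 + 378*exp(2) + 35*exp(6))*exp(2))*exp(-2)/128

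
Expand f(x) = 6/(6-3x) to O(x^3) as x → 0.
1 + x/2 + x**2/4 + O(x**3)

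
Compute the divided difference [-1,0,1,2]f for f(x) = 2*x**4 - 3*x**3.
1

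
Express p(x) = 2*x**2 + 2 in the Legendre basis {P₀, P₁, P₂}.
(8/3)P₀ + (4/3)P₂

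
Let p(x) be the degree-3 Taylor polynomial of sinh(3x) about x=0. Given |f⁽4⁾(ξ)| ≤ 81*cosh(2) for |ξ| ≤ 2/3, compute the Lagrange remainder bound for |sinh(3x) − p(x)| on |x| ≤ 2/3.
2*cosh(2)/3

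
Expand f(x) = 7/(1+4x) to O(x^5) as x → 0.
7 - 28*x + 112*x**2 - 448*x**3 + 1792*x**4 + O(x**5)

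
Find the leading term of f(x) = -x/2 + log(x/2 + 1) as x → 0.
-x**2/8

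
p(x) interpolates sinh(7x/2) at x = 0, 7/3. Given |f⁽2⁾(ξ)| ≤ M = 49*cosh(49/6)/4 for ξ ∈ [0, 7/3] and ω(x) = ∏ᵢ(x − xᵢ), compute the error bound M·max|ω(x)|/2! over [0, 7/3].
2401*cosh(49/6)/288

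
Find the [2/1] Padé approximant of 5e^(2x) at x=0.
(10*x**2/3 + 20*x/3 + 5)/(1 - 2*x/3)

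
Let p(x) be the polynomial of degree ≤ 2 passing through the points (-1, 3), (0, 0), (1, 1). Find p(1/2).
0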